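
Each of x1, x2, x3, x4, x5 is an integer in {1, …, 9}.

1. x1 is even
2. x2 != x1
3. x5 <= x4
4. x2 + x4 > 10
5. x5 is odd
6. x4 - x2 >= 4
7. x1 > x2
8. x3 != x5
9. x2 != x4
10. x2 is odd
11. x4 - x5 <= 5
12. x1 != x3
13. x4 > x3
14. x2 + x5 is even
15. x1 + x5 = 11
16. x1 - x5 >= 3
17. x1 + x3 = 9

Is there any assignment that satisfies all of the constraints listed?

Setting (x1, x2, x3, x4, x5) = (8, 3, 1, 8, 3) satisfies everything: constraint 4: x2 + x4 = 11; constraint 6: x4 - x2 = 5, and the others follow.

Satisfiable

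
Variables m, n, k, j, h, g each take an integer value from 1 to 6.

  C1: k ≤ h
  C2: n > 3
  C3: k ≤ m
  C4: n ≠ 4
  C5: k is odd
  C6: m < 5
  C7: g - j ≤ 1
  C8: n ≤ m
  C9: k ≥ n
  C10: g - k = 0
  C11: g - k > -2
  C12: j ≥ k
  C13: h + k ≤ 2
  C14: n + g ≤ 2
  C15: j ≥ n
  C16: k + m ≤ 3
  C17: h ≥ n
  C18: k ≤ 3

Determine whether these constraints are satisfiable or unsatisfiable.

Unsatisfiable

From constraint 2: n ≥ 4. From constraints 9 and 18: n ≤ k and k ≤ 3, so n ≤ 3. But 3 < 4, so no value of n works.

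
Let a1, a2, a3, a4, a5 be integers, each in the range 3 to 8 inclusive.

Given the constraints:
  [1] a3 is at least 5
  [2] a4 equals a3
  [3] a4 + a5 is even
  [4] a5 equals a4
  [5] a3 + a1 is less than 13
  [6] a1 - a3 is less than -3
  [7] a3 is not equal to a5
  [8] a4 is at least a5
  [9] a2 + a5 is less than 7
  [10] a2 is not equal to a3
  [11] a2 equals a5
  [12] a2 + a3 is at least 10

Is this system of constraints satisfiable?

From constraints 2, 4, and 11, a2 = a5 = a4 = a3, so a2 = a3. But constraint 10 says a2 ≠ a3. Contradiction.

Unsatisfiable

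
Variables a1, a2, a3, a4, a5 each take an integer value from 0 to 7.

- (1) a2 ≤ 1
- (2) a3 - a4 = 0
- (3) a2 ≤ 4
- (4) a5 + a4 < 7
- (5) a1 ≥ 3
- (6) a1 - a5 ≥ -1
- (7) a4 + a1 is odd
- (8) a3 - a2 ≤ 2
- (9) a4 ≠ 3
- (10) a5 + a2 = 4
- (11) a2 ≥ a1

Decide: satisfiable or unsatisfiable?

From constraint 5: a1 ≥ 3. From constraints 1 and 11: a1 ≤ a2 and a2 ≤ 1, so a1 ≤ 1. But 1 < 3, so no value of a1 works.

Unsatisfiable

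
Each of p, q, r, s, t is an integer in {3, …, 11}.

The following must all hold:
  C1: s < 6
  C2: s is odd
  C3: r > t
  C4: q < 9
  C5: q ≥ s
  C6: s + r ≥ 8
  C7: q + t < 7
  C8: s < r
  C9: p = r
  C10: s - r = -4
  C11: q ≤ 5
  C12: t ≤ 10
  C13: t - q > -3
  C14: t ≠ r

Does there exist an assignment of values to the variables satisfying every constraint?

Satisfiable

One satisfying assignment is p = 7, q = 3, r = 7, s = 3, t = 3.
For the less obvious constraints — constraint 6: s + r = 10; constraint 7: q + t = 6 — and the others hold by inspection.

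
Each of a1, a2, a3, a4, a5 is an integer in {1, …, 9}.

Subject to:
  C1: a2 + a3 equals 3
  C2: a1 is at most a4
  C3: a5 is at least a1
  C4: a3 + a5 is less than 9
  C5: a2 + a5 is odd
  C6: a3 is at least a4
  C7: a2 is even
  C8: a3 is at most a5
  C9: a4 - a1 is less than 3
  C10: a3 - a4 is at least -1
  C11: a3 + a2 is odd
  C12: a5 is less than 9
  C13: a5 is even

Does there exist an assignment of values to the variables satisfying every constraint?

Unsatisfiable

Constraint 7 makes a2 even and constraint 13 makes a5 even, so a2 + a5 must be even. Constraint 5 says a2 + a5 is odd — contradiction.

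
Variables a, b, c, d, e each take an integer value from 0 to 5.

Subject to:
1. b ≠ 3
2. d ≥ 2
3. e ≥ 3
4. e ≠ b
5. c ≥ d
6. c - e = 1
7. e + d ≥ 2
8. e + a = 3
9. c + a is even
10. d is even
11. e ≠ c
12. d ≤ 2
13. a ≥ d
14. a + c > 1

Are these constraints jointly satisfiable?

From constraint 3: e ≥ 3. From constraints 2 and 13: a ≥ d ≥ 2. Hence e + a ≥ 5. But constraint 8 requires e + a = 3, and 3 < 5. Contradiction.

Unsatisfiable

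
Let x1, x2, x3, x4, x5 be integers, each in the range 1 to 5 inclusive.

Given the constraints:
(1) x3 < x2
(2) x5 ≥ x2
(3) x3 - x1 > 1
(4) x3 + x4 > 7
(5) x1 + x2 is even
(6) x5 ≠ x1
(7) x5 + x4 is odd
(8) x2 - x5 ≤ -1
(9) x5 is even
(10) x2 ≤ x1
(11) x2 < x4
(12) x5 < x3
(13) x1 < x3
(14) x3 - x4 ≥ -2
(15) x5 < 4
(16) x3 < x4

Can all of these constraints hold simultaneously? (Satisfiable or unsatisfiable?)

Constraints 1, 8, and 12 give x3 < x2, x2 < x5, x5 < x3. Chaining: x3 < x2 < x5 < x3, which forces x3 < x3 — impossible.

Unsatisfiable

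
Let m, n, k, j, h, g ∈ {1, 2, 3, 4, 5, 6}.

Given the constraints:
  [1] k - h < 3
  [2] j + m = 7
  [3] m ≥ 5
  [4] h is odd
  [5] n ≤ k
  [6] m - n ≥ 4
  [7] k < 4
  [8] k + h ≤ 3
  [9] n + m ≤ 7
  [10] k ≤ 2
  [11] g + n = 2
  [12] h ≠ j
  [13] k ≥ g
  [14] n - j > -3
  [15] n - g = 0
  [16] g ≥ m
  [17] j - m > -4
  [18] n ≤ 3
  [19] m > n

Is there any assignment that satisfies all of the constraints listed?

From constraints 3 and 16: g ≥ m and m ≥ 5, so g ≥ 5. From constraints 10 and 13: g ≤ k and k ≤ 2, so g ≤ 2. But 2 < 5, so no value of g works.

Unsatisfiable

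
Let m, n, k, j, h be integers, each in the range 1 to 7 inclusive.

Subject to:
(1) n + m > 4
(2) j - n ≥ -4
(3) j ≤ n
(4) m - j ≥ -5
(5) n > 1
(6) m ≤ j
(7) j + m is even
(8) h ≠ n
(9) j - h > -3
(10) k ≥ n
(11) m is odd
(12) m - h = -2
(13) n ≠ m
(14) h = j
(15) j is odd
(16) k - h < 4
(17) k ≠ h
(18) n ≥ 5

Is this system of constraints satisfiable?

Satisfiable

Setting (m, n, k, j, h) = (1, 6, 6, 3, 3) satisfies everything: constraint 1: n + m = 7; constraint 2: j - n = -3; constraint 4: m - j = -2, and the others follow.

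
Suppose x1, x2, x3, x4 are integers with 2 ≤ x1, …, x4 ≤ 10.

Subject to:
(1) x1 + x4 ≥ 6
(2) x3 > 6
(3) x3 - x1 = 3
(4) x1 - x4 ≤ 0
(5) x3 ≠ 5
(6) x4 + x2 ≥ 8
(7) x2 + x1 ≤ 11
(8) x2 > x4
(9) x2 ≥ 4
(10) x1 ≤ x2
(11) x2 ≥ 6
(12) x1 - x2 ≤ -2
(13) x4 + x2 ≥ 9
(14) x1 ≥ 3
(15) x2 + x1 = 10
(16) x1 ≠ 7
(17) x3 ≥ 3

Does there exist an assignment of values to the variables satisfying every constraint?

The assignment x1 = 4, x2 = 6, x3 = 7, x4 = 4 works:
  constraint 1 holds since x1 + x4 = 8.
  constraint 3 holds since x3 - x1 = 3.
The rest check out directly.

Satisfiable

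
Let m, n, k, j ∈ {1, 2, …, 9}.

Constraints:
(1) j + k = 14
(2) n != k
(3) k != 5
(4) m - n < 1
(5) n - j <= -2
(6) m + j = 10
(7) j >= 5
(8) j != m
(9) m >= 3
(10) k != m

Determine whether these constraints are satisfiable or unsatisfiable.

One satisfying assignment is m = 4, n = 4, k = 8, j = 6.
For the less obvious constraints — constraint 1: j + k = 14; constraint 4: m - n = 0 — and the others hold by inspection.

Satisfiable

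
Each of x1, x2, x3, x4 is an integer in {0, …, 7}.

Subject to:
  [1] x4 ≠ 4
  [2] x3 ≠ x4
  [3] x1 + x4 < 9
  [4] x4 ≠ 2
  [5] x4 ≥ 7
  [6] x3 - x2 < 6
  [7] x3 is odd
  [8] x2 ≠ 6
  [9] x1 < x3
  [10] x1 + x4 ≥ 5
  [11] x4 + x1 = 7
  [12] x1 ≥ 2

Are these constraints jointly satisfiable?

From constraint 5: x4 ≥ 7. From constraint 12: x1 ≥ 2. Hence x4 + x1 ≥ 9. But constraint 11 requires x4 + x1 = 7, and 7 < 9. Contradiction.

Unsatisfiable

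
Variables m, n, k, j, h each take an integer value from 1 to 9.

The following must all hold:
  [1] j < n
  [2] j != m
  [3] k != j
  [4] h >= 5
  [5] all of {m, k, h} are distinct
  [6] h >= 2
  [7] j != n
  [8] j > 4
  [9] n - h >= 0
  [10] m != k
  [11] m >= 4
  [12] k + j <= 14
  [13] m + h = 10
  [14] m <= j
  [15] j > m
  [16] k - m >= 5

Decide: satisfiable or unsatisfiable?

Setting (m, n, k, j, h) = (4, 9, 9, 5, 6) satisfies everything: constraint 9: n - h = 3; constraint 12: k + j = 14, and the others follow.

Satisfiable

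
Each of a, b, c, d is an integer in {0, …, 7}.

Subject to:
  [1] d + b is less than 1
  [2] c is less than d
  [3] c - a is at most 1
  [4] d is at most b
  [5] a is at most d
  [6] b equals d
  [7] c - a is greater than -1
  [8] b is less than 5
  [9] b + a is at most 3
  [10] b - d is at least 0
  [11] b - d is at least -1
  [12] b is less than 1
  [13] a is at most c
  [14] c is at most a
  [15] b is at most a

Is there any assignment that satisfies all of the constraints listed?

Constraints 2, 10, 13, and 15 give a ≤ c, c < d, d ≤ b, b ≤ a. Chaining: a ≤ c < d ≤ b ≤ a, which forces a < a — impossible.

Unsatisfiable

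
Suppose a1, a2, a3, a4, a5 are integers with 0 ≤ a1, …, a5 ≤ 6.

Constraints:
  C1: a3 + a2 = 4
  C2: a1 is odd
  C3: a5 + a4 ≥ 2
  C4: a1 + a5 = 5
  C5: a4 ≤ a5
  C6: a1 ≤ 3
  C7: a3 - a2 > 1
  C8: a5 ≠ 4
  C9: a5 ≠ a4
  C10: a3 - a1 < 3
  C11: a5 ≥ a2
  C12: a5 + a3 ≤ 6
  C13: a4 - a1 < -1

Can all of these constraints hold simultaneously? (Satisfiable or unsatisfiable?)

Setting (a1, a2, a3, a4, a5) = (3, 0, 4, 0, 2) satisfies everything: constraint 1: a3 + a2 = 4; constraint 3: a5 + a4 = 2; constraint 4: a1 + a5 = 5, and the others follow.

Satisfiable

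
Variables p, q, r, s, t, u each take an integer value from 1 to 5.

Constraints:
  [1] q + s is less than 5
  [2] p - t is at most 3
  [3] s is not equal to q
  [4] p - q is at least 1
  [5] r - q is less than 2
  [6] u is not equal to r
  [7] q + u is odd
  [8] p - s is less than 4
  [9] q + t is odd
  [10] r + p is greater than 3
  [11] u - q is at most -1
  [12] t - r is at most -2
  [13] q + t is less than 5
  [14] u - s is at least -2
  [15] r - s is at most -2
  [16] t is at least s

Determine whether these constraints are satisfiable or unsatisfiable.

Unsatisfiable

Constraints 2, 4, 11, 12, 14, and 15 give t − p ≥ -3, p − q ≥ 1, q − u ≥ 1, u − s ≥ -2, s − r ≥ 2, r − t ≥ 2.
Adding all 6 inequalities: the left sides telescope to 0, and the right sides sum to (-3) + 1 + 1 + (-2) + 2 + 2 = 1. So 0 ≥ 1, which is false.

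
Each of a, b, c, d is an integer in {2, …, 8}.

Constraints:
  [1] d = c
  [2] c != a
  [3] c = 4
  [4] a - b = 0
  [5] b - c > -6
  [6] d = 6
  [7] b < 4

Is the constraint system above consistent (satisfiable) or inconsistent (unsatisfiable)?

Unsatisfiable

Constraint 6 fixes d = 6 and constraint 3 fixes c = 4, but constraint 1 requires d = c. Since 6 ≠ 4, contradiction.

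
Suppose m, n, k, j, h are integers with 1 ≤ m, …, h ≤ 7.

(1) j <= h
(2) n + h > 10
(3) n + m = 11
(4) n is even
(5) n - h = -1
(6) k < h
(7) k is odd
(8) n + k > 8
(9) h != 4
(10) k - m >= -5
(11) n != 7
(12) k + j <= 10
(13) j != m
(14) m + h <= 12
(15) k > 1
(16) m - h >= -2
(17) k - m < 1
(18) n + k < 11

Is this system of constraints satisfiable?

One satisfying assignment is m = 5, n = 6, k = 3, j = 7, h = 7.
For the less obvious constraints — constraint 2: n + h = 13; constraint 3: n + m = 11 — and the others hold by inspection.

Satisfiable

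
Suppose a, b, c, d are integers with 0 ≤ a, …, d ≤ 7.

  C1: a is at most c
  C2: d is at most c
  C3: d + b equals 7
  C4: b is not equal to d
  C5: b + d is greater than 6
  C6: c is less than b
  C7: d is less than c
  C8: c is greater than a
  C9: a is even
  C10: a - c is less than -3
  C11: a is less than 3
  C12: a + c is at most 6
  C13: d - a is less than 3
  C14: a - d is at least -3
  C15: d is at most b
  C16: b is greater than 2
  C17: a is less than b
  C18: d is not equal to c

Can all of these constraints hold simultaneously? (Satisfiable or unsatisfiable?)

Satisfiable

The assignment a = 0, b = 7, c = 6, d = 0 works:
  constraint 3 holds since d + b = 7.
  constraint 5 holds since b + d = 7.
The rest check out directly.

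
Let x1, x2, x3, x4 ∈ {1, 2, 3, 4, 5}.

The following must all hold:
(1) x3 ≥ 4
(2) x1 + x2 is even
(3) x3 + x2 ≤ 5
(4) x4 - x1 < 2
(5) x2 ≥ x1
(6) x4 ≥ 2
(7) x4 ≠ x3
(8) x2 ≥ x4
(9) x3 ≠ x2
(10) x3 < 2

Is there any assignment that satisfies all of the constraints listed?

Unsatisfiable

From constraint 1: x3 ≥ 4. From constraints 6 and 8: x2 ≥ x4 ≥ 2. Hence x3 + x2 ≥ 6. But constraint 3 requires x3 + x2 ≤ 5, and 5 < 6. Contradiction.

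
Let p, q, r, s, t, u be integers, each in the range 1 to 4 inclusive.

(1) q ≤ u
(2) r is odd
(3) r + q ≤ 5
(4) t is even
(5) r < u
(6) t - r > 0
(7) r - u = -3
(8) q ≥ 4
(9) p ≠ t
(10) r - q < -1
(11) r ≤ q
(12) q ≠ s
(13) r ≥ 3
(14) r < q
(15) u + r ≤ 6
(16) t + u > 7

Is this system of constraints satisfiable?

From constraints 1 and 8: u ≥ q ≥ 4. From constraint 13: r ≥ 3. Hence u + r ≥ 7. But constraint 15 requires u + r ≤ 6, and 6 < 7. Contradiction.

Unsatisfiable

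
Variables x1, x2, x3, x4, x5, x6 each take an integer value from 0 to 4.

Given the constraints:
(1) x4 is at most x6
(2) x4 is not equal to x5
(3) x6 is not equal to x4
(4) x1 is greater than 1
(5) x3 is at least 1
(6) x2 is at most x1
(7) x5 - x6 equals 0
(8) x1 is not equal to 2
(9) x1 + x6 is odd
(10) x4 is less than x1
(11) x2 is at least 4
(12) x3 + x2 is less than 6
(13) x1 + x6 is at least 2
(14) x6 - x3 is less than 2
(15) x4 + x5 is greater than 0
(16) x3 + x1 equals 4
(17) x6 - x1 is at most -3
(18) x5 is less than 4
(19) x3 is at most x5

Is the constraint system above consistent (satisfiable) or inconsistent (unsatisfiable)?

Unsatisfiable

From constraint 5: x3 ≥ 1. From constraints 6 and 11: x1 ≥ x2 ≥ 4. Hence x3 + x1 ≥ 5. But constraint 16 requires x3 + x1 = 4, and 4 < 5. Contradiction.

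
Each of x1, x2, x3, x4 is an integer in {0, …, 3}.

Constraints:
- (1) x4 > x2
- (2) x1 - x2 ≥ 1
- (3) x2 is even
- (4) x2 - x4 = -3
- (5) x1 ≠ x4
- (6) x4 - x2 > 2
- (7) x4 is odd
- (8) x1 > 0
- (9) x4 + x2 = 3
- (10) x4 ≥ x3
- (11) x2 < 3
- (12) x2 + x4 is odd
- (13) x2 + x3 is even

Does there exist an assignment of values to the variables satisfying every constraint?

Satisfiable

The assignment x1 = 1, x2 = 0, x3 = 0, x4 = 3 works:
  constraint 2 holds since x1 - x2 = 1.
  constraint 4 holds since x2 - x4 = -3.
The rest check out directly.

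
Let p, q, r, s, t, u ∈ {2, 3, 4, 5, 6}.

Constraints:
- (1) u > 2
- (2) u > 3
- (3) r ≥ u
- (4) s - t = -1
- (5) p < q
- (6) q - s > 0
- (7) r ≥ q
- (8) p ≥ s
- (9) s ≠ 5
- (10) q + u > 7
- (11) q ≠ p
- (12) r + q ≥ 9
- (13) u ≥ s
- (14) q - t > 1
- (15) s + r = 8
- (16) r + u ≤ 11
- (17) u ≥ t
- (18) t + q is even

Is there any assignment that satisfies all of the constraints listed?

Try p = 3, q = 5, r = 6, s = 2, t = 3, u = 4.
Check constraint 4: s - t = -1; constraint 6: q - s = 3; constraint 10: q + u = 9. The remaining constraints are straightforward to verify.

Satisfiable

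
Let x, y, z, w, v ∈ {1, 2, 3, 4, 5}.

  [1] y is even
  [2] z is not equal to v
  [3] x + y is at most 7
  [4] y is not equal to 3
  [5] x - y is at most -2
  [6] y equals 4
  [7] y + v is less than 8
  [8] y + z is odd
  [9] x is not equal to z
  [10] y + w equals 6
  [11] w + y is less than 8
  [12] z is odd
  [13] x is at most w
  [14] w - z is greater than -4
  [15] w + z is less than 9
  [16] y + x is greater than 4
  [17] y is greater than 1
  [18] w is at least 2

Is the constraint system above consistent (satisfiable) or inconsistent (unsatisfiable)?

Satisfiable

The assignment x = 2, y = 4, z = 5, w = 2, v = 2 works:
  constraint 3 holds since x + y = 6.
  constraint 5 holds since x - y = -2.
  constraint 7 holds since y + v = 6.
The rest check out directly.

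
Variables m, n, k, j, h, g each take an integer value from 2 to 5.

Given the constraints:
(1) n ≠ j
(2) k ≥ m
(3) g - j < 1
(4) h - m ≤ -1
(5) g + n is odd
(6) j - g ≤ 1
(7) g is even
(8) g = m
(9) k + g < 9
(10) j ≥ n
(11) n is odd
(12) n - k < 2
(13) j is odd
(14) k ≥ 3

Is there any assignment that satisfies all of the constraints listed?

Try m = 4, n = 3, k = 4, j = 5, h = 3, g = 4.
Check constraint 3: g - j = -1; constraint 4: h - m = -1; constraint 6: j - g = 1. The remaining constraints are straightforward to verify.

Satisfiable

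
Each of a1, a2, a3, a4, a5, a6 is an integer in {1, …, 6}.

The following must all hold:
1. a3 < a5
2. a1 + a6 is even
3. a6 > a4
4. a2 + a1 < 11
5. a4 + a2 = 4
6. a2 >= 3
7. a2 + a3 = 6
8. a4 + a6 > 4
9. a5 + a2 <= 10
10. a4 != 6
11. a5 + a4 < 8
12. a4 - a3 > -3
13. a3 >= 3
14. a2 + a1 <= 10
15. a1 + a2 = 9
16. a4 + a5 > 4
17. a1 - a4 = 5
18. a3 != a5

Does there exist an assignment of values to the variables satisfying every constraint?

Try a1 = 6, a2 = 3, a3 = 3, a4 = 1, a5 = 5, a6 = 6.
Check constraint 4: a2 + a1 = 9; constraint 5: a4 + a2 = 4. The remaining constraints are straightforward to verify.

Satisfiable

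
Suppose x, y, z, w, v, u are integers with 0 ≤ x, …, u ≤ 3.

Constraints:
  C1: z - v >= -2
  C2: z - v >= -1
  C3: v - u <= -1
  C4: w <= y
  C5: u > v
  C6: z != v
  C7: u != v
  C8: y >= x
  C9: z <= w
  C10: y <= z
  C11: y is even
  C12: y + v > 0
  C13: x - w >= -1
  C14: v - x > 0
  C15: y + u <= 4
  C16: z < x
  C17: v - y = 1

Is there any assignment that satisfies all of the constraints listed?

Unsatisfiable

Constraints 8, 10, and 16 give z < x, x ≤ y, y ≤ z. Chaining: z < x ≤ y ≤ z, which forces z < z — impossible.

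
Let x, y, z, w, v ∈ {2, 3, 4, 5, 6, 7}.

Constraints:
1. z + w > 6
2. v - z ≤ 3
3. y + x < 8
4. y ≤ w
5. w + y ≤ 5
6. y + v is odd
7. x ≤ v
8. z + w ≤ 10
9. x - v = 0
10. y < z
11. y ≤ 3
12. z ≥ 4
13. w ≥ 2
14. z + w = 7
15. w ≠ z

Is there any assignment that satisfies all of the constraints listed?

Satisfiable

Setting (x, y, z, w, v) = (5, 2, 5, 2, 5) satisfies everything: constraint 1: z + w = 7; constraint 2: v - z = 0, and the others follow.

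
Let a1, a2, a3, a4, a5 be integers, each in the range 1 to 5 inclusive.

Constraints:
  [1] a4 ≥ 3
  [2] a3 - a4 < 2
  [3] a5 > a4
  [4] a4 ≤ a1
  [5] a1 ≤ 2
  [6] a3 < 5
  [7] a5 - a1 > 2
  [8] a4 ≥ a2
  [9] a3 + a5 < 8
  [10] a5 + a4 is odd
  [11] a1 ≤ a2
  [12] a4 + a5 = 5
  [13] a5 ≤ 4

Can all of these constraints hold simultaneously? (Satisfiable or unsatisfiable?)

From constraints 1 and 4: a1 ≥ a4 and a4 ≥ 3, so a1 ≥ 3. From constraint 5: a1 ≤ 2. But 2 < 3, so no value of a1 works.

Unsatisfiable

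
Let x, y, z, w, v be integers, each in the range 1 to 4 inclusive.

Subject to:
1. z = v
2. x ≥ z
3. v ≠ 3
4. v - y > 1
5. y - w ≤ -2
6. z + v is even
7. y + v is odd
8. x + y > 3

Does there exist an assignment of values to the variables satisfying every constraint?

Satisfiable

Setting (x, y, z, w, v) = (4, 1, 4, 3, 4) satisfies everything: constraint 4: v - y = 3; constraint 5: y - w = -2, and the others follow.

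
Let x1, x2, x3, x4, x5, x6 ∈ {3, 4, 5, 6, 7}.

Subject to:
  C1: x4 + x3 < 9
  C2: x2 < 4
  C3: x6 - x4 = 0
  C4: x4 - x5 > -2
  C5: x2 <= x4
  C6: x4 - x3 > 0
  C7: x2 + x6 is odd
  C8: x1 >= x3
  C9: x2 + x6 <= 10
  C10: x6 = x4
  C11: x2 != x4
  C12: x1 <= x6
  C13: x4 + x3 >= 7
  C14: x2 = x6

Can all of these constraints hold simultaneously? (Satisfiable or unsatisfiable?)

Unsatisfiable

From constraints 10 and 14, x2 = x6 = x4, so x2 = x4. But constraint 11 says x2 ≠ x4. Contradiction.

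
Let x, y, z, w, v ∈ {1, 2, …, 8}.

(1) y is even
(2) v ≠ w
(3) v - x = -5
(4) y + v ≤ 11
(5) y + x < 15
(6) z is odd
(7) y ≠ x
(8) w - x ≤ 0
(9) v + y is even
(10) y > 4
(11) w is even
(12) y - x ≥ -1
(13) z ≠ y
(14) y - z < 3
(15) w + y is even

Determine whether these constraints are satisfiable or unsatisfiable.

The assignment x = 7, y = 6, z = 5, w = 4, v = 2 works:
  constraint 3 holds since v - x = -5.
  constraint 4 holds since y + v = 8.
The rest check out directly.

Satisfiable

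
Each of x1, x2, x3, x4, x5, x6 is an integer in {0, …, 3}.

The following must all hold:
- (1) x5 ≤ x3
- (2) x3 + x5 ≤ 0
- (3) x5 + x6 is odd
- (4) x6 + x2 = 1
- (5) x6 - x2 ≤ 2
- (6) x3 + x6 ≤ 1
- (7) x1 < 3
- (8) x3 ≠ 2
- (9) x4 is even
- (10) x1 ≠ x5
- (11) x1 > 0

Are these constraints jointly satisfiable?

Satisfiable

Try x1 = 1, x2 = 0, x3 = 0, x4 = 0, x5 = 0, x6 = 1.
Check constraint 2: x3 + x5 = 0; constraint 4: x6 + x2 = 1; constraint 5: x6 - x2 = 1. The remaining constraints are straightforward to verify.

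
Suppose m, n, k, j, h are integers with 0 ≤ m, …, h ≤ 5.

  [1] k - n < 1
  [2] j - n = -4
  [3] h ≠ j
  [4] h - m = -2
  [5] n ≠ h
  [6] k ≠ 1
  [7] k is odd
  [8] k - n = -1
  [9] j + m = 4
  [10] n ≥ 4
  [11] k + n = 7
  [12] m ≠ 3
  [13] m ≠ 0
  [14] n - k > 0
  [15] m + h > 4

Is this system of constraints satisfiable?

One satisfying assignment is m = 4, n = 4, k = 3, j = 0, h = 2.
For the less obvious constraints — constraint 1: k - n = -1; constraint 2: j - n = -4; constraint 4: h - m = -2 — and the others hold by inspection.

Satisfiable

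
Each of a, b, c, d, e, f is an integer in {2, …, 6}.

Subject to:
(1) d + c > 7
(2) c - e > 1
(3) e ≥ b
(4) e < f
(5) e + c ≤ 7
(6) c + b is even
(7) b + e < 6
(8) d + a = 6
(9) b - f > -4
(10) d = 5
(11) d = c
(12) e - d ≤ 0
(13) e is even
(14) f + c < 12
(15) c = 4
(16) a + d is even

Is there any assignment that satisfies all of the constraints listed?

Constraint 10 fixes d = 5 and constraint 15 fixes c = 4, but constraint 11 requires d = c. Since 5 ≠ 4, contradiction.

Unsatisfiable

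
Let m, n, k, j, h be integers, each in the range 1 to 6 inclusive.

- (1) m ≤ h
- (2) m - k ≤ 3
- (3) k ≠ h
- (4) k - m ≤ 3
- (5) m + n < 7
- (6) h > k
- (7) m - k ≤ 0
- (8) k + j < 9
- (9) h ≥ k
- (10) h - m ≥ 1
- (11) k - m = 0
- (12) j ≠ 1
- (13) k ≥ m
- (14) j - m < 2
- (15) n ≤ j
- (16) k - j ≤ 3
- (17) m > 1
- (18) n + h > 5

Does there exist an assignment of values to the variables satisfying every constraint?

Satisfiable

The assignment m = 4, n = 1, k = 4, j = 4, h = 6 works:
  constraint 2 holds since m - k = 0.
  constraint 4 holds since k - m = 0.
  constraint 5 holds since m + n = 5.
The rest check out directly.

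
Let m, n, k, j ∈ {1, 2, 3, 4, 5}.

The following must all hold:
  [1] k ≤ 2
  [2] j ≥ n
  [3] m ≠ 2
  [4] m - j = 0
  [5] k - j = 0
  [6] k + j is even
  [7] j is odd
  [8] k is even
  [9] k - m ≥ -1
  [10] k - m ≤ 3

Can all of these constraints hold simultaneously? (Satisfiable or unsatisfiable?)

Unsatisfiable

Constraint 8 makes k even and constraint 7 makes j odd, so k + j must be odd. Constraint 6 says k + j is even — contradiction.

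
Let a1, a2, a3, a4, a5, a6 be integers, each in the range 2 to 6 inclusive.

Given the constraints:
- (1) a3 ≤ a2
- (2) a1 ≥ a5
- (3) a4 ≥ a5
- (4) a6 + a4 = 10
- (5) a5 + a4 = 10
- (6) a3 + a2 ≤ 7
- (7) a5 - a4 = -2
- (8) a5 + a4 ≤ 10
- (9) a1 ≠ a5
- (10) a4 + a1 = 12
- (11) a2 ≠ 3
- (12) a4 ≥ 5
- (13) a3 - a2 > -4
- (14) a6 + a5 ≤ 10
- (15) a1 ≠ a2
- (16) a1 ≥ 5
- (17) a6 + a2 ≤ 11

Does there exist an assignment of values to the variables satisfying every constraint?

Satisfiable

One satisfying assignment is a1 = 6, a2 = 5, a3 = 2, a4 = 6, a5 = 4, a6 = 4.
For the less obvious constraints — constraint 4: a6 + a4 = 10; constraint 5: a5 + a4 = 10 — and the others hold by inspection.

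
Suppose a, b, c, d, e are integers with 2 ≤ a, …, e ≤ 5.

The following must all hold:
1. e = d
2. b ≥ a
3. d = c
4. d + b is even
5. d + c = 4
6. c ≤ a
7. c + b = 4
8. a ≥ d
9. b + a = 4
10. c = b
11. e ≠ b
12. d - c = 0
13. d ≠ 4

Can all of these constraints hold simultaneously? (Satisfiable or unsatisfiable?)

From constraints 1, 3, and 10, e = d = c = b, so e = b. But constraint 11 says e ≠ b. Contradiction.

Unsatisfiable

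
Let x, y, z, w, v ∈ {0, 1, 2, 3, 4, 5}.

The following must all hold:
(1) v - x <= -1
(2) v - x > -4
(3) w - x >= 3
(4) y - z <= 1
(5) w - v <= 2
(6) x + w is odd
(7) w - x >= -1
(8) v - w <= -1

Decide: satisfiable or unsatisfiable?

Constraints 1, 3, and 5 give x − v ≥ 1, v − w ≥ -2, w − x ≥ 3.
Adding all 3 inequalities: the left sides telescope to 0, and the right sides sum to 1 + (-2) + 3 = 2. So 0 ≥ 2, which is false.

Unsatisfiable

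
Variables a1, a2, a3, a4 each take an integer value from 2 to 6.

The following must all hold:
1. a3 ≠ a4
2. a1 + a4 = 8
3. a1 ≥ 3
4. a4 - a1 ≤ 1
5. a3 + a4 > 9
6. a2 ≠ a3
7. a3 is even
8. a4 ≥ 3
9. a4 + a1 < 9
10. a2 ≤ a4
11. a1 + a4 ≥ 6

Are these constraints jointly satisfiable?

Satisfiable

One satisfying assignment is a1 = 4, a2 = 4, a3 = 6, a4 = 4.
For the less obvious constraints — constraint 2: a1 + a4 = 8; constraint 4: a4 - a1 = 0 — and the others hold by inspection.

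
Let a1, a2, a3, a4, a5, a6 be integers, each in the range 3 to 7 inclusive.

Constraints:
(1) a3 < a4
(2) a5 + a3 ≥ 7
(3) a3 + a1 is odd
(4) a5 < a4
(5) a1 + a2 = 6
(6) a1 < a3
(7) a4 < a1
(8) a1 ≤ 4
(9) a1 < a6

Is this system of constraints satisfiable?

Constraints 1, 6, and 7 give a4 < a1, a1 < a3, a3 < a4. Chaining: a4 < a1 < a3 < a4, which forces a4 < a4 — impossible.

Unsatisfiable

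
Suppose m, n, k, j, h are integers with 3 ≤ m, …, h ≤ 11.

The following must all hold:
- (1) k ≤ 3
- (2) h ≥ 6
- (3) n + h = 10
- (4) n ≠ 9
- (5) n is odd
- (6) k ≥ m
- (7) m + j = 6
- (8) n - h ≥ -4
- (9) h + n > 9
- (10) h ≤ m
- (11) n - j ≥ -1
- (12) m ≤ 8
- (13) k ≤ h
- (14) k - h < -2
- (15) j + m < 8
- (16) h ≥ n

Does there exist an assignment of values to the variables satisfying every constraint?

From constraints 2 and 10: m ≥ h and h ≥ 6, so m ≥ 6. From constraints 1 and 6: m ≤ k and k ≤ 3, so m ≤ 3. But 3 < 6, so no value of m works.

Unsatisfiable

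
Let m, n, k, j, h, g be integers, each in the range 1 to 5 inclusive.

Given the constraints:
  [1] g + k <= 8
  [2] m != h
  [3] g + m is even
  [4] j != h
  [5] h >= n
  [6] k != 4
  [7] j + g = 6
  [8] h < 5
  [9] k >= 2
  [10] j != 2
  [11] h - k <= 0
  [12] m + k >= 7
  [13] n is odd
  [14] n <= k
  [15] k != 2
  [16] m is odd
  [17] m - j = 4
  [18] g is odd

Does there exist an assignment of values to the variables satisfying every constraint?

Satisfiable

Setting (m, n, k, j, h, g) = (5, 3, 3, 1, 3, 5) satisfies everything: constraint 1: g + k = 8; constraint 7: j + g = 6, and the others follow.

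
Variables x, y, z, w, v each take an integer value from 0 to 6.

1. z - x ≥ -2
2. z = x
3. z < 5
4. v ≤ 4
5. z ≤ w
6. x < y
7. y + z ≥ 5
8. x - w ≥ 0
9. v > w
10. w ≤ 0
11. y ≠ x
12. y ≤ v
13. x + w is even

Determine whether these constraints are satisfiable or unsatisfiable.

Unsatisfiable

From constraints 4 and 12: y ≤ v ≤ 4. From constraints 5 and 10: z ≤ w ≤ 0. Hence y + z ≤ 4. But constraint 7 requires y + z ≥ 5, and 5 > 4. Contradiction.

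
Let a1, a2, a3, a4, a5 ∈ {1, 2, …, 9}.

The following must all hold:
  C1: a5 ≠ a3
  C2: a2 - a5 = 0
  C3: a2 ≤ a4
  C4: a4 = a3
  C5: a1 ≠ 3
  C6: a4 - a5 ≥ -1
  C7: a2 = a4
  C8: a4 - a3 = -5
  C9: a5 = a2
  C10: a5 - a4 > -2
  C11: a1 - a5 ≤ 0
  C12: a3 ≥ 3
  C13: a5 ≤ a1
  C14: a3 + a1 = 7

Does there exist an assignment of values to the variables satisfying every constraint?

From constraints 4, 7, and 9, a5 = a2 = a4 = a3, so a5 = a3. But constraint 1 says a5 ≠ a3. Contradiction.

Unsatisfiable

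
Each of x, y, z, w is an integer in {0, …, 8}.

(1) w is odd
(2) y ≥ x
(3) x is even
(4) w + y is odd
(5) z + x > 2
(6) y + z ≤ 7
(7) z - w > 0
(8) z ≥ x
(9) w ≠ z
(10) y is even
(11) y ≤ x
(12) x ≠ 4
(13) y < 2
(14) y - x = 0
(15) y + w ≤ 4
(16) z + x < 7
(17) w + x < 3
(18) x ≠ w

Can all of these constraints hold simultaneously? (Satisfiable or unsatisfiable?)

Setting (x, y, z, w) = (0, 0, 4, 1) satisfies everything: constraint 5: z + x = 4; constraint 6: y + z = 4; constraint 7: z - w = 3, and the others follow.

Satisfiable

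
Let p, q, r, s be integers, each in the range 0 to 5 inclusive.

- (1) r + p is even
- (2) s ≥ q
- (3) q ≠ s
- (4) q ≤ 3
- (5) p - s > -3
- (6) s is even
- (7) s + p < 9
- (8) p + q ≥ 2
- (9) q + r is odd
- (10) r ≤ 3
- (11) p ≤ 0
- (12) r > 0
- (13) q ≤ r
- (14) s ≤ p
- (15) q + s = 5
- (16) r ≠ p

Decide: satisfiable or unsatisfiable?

From constraints 10 and 13: q ≤ r ≤ 3. From constraints 11 and 14: s ≤ p ≤ 0. Hence q + s ≤ 3. But constraint 15 requires q + s = 5, and 5 > 3. Contradiction.

Unsatisfiable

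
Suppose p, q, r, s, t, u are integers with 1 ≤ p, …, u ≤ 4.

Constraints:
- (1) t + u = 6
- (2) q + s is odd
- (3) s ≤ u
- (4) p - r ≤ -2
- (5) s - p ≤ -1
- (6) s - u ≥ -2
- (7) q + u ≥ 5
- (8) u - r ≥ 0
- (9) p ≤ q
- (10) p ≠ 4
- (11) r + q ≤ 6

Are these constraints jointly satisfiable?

Constraints 4, 5, 6, and 8 give p − s ≥ 1, s − u ≥ -2, u − r ≥ 0, r − p ≥ 2.
Adding all 4 inequalities: the left sides telescope to 0, and the right sides sum to 1 + (-2) + 0 + 2 = 1. So 0 ≥ 1, which is false.

Unsatisfiable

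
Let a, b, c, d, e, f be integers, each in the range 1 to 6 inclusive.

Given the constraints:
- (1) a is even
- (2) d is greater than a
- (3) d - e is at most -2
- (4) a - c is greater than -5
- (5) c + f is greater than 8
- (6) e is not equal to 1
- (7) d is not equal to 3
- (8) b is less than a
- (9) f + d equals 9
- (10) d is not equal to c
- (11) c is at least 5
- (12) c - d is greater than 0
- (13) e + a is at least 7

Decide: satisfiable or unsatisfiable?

Setting (a, b, c, d, e, f) = (2, 1, 5, 4, 6, 5) satisfies everything: constraint 3: d - e = -2; constraint 4: a - c = -3; constraint 5: c + f = 10, and the others follow.

Satisfiable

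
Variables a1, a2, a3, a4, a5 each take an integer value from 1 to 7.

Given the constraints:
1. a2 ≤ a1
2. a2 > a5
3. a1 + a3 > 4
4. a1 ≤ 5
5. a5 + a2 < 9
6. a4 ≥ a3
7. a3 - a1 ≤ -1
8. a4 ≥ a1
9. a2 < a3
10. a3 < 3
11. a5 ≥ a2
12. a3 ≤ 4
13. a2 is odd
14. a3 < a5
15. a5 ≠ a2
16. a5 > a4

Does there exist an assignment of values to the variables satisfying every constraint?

Unsatisfiable

Constraints 2, 7, 8, 9, and 16 give a2 < a3, a3 < a1, a1 ≤ a4, a4 < a5, a5 < a2. Chaining: a2 < a3 < a1 ≤ a4 < a5 < a2, which forces a2 < a2 — impossible.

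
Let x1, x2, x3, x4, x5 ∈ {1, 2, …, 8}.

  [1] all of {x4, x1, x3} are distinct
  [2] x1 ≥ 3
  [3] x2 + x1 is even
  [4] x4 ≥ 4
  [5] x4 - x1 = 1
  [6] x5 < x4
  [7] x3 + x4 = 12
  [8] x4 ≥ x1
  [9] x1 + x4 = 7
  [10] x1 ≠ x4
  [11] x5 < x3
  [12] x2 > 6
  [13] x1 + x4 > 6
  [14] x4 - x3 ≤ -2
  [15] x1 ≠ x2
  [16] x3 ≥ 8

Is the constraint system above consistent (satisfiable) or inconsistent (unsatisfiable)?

Satisfiable

One satisfying assignment is x1 = 3, x2 = 7, x3 = 8, x4 = 4, x5 = 3.
For the less obvious constraints — constraint 5: x4 - x1 = 1; constraint 7: x3 + x4 = 12; constraint 9: x1 + x4 = 7 — and the others hold by inspection.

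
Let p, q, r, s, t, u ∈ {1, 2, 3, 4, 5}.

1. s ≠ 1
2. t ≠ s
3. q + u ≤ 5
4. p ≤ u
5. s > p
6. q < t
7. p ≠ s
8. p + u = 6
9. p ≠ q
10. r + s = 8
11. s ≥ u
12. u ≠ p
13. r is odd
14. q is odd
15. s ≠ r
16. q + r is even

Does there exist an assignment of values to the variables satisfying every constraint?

Satisfiable

Take p = 2, q = 1, r = 3, s = 5, t = 4, u = 4. Then constraint 3: q + u = 5; constraint 8: p + u = 6, and every other listed constraint is also met.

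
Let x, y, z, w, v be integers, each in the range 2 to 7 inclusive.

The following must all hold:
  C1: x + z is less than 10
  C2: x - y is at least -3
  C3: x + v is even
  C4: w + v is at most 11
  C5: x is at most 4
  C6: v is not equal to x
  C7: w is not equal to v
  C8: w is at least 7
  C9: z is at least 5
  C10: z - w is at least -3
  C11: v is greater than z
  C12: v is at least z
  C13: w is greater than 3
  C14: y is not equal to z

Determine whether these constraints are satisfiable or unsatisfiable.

From constraint 8: w ≥ 7. From constraints 9 and 12: v ≥ z ≥ 5. Hence w + v ≥ 12. But constraint 4 requires w + v ≤ 11, and 11 < 12. Contradiction.

Unsatisfiable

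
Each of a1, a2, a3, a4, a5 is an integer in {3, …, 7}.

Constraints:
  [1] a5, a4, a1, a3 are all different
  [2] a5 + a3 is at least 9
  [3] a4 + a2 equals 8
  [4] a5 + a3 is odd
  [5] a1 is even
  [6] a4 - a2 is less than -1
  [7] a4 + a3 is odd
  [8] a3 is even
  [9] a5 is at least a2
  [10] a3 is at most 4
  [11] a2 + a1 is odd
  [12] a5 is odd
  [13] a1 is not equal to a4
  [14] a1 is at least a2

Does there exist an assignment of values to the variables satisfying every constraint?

Try a1 = 6, a2 = 5, a3 = 4, a4 = 3, a5 = 5.
Check constraint 2: a5 + a3 = 9; constraint 3: a4 + a2 = 8. The remaining constraints are straightforward to verify.

Satisfiable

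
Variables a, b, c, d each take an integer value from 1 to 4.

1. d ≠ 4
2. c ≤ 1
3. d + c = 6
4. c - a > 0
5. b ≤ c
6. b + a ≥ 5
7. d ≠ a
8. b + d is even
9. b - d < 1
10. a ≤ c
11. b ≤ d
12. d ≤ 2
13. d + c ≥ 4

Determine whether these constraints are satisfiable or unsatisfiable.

Unsatisfiable

From constraints 11 and 12: b ≤ d ≤ 2. From constraints 2 and 10: a ≤ c ≤ 1. Hence b + a ≤ 3. But constraint 6 requires b + a ≥ 5, and 5 > 3. Contradiction.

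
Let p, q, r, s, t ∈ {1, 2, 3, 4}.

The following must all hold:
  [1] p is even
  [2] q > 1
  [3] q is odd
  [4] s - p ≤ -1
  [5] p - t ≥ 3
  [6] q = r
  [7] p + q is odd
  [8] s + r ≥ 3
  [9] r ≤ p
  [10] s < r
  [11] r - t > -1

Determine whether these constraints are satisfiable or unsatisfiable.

Take p = 4, q = 3, r = 3, s = 1, t = 1. Then constraint 4: s - p = -3; constraint 5: p - t = 3, and every other listed constraint is also met.

Satisfiable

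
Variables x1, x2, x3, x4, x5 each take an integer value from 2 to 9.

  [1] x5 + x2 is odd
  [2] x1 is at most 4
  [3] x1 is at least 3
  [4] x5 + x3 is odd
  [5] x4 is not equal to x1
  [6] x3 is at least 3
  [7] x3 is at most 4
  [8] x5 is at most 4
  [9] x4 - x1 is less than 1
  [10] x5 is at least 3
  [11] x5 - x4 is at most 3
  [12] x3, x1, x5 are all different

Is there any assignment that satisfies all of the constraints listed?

Unsatisfiable

Constraints 2, 3, 6, 7, 8, and 10 confine each of x3, x1, x5 to the 2 values {3, 4}.
Constraint 12 requires all 3 of them to be distinct, but only 2 values are available — impossible by the pigeonhole principle.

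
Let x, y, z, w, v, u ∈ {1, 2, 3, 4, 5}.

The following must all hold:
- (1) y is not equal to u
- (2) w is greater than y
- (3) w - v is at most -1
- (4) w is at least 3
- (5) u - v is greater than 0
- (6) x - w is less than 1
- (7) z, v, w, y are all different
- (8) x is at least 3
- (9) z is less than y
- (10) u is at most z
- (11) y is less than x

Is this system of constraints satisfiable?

Constraints 2, 3, 5, 9, and 10 give w < v, v < u, u ≤ z, z < y, y < w. Chaining: w < v < u ≤ z < y < w, which forces w < w — impossible.

Unsatisfiable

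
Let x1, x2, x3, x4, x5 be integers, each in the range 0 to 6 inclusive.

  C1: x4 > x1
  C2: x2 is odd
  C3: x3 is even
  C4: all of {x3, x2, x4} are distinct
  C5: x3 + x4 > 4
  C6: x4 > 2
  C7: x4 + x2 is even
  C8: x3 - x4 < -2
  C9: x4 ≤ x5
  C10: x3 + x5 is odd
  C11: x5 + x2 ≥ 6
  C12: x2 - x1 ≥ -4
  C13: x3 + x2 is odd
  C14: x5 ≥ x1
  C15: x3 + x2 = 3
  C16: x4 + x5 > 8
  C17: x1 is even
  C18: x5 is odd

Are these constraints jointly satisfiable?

The assignment x1 = 2, x2 = 1, x3 = 2, x4 = 5, x5 = 5 works:
  constraint 5 holds since x3 + x4 = 7.
  constraint 8 holds since x3 - x4 = -3.
The rest check out directly.

Satisfiable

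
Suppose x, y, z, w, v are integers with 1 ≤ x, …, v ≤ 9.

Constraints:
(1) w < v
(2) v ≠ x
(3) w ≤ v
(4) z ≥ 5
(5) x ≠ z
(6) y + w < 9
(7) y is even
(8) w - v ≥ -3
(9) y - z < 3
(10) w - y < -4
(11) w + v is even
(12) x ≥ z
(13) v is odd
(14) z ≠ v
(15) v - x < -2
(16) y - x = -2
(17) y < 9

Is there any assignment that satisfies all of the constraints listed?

Satisfiable

Try x = 8, y = 6, z = 6, w = 1, v = 3.
Check constraint 6: y + w = 7; constraint 8: w - v = -2; constraint 9: y - z = 0. The remaining constraints are straightforward to verify.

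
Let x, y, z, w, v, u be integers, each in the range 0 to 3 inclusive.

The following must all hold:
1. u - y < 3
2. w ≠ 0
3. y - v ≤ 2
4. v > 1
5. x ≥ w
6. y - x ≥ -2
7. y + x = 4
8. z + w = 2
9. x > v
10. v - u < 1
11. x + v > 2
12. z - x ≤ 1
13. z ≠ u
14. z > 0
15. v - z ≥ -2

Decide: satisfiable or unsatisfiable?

Setting (x, y, z, w, v, u) = (3, 1, 1, 1, 2, 2) satisfies everything: constraint 1: u - y = 1; constraint 3: y - v = -1; constraint 6: y - x = -2, and the others follow.

Satisfiable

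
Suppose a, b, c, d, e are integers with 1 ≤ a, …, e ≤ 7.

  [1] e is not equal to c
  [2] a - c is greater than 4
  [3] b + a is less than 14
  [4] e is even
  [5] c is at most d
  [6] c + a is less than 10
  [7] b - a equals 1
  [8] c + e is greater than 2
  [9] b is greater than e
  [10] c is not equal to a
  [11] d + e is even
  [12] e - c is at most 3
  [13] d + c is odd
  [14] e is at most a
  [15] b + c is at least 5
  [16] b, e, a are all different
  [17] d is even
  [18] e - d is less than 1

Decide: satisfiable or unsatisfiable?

Satisfiable

Setting (a, b, c, d, e) = (6, 7, 1, 2, 2) satisfies everything: constraint 2: a - c = 5; constraint 3: b + a = 13; constraint 6: c + a = 7, and the others follow.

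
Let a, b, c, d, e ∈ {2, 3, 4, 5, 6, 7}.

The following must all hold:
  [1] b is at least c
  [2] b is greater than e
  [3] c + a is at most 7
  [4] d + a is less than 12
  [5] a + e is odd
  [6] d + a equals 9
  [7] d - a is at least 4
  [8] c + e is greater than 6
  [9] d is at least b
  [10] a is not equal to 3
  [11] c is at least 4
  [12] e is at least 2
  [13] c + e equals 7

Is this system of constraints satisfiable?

Satisfiable

Take a = 2, b = 7, c = 4, d = 7, e = 3. Then constraint 3: c + a = 6; constraint 4: d + a = 9; constraint 6: d + a = 9, and every other listed constraint is also met.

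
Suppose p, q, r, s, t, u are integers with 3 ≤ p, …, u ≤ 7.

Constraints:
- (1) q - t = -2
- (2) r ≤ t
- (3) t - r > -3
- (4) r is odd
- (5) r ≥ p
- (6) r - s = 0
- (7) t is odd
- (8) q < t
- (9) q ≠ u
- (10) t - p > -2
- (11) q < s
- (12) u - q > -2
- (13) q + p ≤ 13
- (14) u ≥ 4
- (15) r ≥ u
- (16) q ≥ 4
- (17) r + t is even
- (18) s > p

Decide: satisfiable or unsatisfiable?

Try p = 6, q = 5, r = 7, s = 7, t = 7, u = 6.
Check constraint 1: q - t = -2; constraint 3: t - r = 0; constraint 6: r - s = 0. The remaining constraints are straightforward to verify.

Satisfiable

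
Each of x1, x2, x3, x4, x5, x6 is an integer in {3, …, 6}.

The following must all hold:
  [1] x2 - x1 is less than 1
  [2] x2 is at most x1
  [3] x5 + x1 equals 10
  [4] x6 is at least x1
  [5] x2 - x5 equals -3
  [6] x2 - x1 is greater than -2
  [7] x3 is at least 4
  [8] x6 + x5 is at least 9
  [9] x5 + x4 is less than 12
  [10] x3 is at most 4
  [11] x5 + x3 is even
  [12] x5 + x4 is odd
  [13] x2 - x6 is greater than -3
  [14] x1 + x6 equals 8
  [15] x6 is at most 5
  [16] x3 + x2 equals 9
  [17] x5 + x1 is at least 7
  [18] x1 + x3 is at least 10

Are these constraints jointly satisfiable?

From constraints 4 and 15: x1 ≤ x6 ≤ 5. From constraint 10: x3 ≤ 4. Hence x1 + x3 ≤ 9. But constraint 18 requires x1 + x3 ≥ 10, and 10 > 9. Contradiction.

Unsatisfiable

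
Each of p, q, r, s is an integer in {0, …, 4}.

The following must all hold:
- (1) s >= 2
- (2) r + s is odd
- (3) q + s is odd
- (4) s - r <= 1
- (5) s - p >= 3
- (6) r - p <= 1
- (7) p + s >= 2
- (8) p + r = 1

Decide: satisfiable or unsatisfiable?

Unsatisfiable

Constraints 4, 5, and 6 give s − p ≥ 3, p − r ≥ -1, r − s ≥ -1.
Adding all 3 inequalities: the left sides telescope to 0, and the right sides sum to 3 + (-1) + (-1) = 1. So 0 ≥ 1, which is false.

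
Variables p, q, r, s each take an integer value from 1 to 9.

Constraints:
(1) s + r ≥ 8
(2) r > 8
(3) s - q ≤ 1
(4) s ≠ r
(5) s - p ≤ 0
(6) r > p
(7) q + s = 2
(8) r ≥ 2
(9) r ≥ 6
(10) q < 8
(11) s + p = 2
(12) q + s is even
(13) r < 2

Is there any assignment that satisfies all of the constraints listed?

Unsatisfiable

From constraint 2: r ≥ 9. From constraint 13: r ≤ 1. But 1 < 9, so no value of r works.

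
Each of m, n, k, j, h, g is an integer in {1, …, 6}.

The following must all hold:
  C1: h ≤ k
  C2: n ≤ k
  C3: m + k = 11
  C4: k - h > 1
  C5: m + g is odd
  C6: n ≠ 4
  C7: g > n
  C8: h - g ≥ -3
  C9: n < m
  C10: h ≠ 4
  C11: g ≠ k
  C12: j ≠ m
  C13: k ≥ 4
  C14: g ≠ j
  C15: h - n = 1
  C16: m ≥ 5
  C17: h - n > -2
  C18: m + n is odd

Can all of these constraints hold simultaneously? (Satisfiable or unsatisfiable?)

Satisfiable

Try m = 6, n = 1, k = 5, j = 1, h = 2, g = 3.
Check constraint 3: m + k = 11; constraint 4: k - h = 3; constraint 8: h - g = -1. The remaining constraints are straightforward to verify.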